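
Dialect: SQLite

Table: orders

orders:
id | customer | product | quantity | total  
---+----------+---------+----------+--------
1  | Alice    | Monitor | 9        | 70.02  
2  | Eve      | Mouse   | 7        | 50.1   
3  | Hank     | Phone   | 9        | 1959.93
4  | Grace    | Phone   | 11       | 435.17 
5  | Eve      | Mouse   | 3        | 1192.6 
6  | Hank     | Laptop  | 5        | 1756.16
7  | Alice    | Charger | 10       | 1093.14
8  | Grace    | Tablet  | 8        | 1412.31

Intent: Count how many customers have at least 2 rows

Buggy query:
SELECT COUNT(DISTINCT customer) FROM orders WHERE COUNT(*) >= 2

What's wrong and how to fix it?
Bug: WHERE filters individual rows, not groups, so a group-level COUNT is invalid there

Fix: Group first with HAVING COUNT(*) >= 2, then COUNT the resulting groups

Corrected query:
SELECT COUNT(*) FROM (SELECT customer FROM orders GROUP BY customer HAVING COUNT(*) >= 2)

Result:
COUNT(*)
--------
4       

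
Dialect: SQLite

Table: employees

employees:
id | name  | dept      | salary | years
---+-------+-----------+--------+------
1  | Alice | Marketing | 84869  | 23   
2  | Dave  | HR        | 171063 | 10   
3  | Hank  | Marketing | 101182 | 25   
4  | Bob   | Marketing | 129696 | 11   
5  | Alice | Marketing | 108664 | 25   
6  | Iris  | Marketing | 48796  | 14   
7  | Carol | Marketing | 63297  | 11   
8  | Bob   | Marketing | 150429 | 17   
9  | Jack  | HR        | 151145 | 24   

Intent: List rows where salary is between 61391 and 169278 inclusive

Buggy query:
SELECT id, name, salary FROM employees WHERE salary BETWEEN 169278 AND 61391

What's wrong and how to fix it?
Bug: BETWEEN expects the lower bound first; with 169278 AND 61391 the range is empty

Fix: Swap the bounds so the smaller value comes first

Corrected query:
SELECT id, name, salary FROM employees WHERE salary BETWEEN 61391 AND 169278

Result:
id | name  | salary
---+-------+-------
1  | Alice | 84869 
3  | Hank  | 101182
4  | Bob   | 129696
5  | Alice | 108664
7  | Carol | 63297 
8  | Bob   | 150429
9  | Jack  | 151145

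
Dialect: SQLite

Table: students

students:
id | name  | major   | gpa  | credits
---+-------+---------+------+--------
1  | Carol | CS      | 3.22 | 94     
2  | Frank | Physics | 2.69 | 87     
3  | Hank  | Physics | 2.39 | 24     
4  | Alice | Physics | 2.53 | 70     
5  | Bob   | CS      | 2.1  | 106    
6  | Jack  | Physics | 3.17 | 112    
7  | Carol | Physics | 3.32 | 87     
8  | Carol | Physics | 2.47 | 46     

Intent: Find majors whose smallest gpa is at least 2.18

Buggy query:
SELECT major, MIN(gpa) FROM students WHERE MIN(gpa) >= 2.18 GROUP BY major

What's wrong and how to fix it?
Bug: Aggregates like MIN are computed per group after WHERE runs

Fix: Use HAVING for the per-group MIN condition

Corrected query:
SELECT major, MIN(gpa) FROM students GROUP BY major HAVING MIN(gpa) >= 2.18

Result:
major   | MIN(gpa)
--------+---------
Physics | 2.39    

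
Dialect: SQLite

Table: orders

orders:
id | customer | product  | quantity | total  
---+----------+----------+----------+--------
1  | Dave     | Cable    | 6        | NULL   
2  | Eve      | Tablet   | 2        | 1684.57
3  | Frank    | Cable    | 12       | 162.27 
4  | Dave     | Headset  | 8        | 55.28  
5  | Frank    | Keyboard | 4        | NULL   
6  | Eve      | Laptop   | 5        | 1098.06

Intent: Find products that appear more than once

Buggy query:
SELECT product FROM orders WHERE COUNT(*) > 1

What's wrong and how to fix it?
Bug: WHERE can't reference COUNT(*); aggregates are computed after WHERE

Fix: Group first, then use HAVING for the count condition

Corrected query:
SELECT product FROM orders GROUP BY product HAVING COUNT(*) > 1

Result:
product
-------
Cable  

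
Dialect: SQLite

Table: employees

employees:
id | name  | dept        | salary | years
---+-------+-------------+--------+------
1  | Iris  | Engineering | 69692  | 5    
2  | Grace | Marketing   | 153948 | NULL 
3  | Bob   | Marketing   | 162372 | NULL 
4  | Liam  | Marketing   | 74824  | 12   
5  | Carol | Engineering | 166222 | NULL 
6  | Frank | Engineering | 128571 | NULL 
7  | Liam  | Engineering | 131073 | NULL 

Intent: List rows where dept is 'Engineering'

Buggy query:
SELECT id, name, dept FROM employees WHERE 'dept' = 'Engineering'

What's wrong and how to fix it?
Bug: 'dept' in single quotes is a string literal, not the column; the comparison is literal-vs-literal and never true

Fix: Reference the column as dept without single quotes

Corrected query:
SELECT id, name, dept FROM employees WHERE dept = 'Engineering'

Result:
id | name  | dept       
---+-------+------------
1  | Iris  | Engineering
5  | Carol | Engineering
6  | Frank | Engineering
7  | Liam  | Engineering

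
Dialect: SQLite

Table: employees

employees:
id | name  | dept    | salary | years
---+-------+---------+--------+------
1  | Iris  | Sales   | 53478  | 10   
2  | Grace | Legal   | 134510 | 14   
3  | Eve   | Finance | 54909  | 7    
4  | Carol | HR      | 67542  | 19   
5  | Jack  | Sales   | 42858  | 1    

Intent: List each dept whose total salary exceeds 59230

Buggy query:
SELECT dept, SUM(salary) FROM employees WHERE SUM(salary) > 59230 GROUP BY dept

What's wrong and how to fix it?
Bug: SUM(salary) is an aggregate, but WHERE filters rows before aggregation

Fix: Move the aggregate condition to a HAVING clause

Corrected query:
SELECT dept, SUM(salary) FROM employees GROUP BY dept HAVING SUM(salary) > 59230

Result:
dept  | SUM(salary)
------+------------
HR    | 67542      
Legal | 134510     
Sales | 96336      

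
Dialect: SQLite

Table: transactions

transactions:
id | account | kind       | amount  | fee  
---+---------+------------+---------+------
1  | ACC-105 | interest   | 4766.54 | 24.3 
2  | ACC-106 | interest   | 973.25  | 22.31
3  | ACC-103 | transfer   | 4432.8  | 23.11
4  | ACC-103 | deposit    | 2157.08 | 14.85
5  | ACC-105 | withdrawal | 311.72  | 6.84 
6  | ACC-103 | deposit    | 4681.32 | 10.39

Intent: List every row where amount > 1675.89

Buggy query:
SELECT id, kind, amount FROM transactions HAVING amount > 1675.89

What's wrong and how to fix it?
Bug: This is a non-aggregate query (no GROUP BY, no aggregates), so in SQLite the HAVING clause is invalid here; a row-level condition belongs in WHERE

Fix: Use WHERE for row-level filtering

Corrected query:
SELECT id, kind, amount FROM transactions WHERE amount > 1675.89

Result:
id | kind     | amount 
---+----------+--------
1  | interest | 4766.54
3  | transfer | 4432.8 
4  | deposit  | 2157.08
6  | deposit  | 4681.32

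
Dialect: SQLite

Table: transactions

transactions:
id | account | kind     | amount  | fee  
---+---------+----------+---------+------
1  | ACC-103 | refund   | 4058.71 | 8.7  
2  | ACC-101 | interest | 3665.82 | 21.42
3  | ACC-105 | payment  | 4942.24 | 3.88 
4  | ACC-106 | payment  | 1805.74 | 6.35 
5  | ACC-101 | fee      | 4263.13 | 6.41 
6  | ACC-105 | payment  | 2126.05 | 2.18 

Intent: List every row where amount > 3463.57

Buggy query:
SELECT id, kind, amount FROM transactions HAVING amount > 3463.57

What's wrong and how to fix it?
Bug: This is a non-aggregate query (no GROUP BY, no aggregates), so in SQLite the HAVING clause is invalid here; a row-level condition belongs in WHERE

Fix: Use WHERE for row-level filtering

Corrected query:
SELECT id, kind, amount FROM transactions WHERE amount > 3463.57

Result:
id | kind     | amount 
---+----------+--------
1  | refund   | 4058.71
2  | interest | 3665.82
3  | payment  | 4942.24
5  | fee      | 4263.13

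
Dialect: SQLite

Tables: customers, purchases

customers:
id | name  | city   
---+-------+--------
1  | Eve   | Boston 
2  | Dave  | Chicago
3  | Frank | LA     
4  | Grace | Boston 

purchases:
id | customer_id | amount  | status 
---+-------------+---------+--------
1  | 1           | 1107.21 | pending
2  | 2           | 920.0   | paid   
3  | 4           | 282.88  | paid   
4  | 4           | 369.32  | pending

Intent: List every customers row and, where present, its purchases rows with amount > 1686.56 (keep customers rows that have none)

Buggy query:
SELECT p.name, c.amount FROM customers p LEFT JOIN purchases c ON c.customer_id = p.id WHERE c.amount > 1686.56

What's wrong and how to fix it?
Bug: Filtering c.amount in WHERE discards the NULL rows produced by LEFT JOIN, turning it into an inner join

Fix: Put 'c.amount > 1686.56' in the JOIN's ON clause instead of WHERE

Corrected query:
SELECT p.name, c.amount FROM customers p LEFT JOIN purchases c ON c.customer_id = p.id AND c.amount > 1686.56

Result:
name  | amount
------+-------
Eve   | NULL  
Dave  | NULL  
Frank | NULL  
Grace | NULL  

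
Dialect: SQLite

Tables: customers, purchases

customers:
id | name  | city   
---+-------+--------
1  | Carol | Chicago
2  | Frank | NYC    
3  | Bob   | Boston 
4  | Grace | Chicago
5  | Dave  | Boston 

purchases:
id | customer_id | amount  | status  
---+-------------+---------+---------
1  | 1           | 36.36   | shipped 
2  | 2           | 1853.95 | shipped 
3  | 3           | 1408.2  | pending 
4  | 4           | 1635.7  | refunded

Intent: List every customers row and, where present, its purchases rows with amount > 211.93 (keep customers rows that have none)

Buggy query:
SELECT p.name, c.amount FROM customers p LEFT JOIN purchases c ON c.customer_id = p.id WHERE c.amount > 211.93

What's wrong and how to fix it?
Bug: Filtering c.amount in WHERE discards the NULL rows produced by LEFT JOIN, turning it into an inner join

Fix: Put 'c.amount > 211.93' in the JOIN's ON clause instead of WHERE

Corrected query:
SELECT p.name, c.amount FROM customers p LEFT JOIN purchases c ON c.customer_id = p.id AND c.amount > 211.93

Result:
name  | amount 
------+--------
Carol | NULL   
Frank | 1853.95
Bob   | 1408.2 
Grace | 1635.7 
Dave  | NULL   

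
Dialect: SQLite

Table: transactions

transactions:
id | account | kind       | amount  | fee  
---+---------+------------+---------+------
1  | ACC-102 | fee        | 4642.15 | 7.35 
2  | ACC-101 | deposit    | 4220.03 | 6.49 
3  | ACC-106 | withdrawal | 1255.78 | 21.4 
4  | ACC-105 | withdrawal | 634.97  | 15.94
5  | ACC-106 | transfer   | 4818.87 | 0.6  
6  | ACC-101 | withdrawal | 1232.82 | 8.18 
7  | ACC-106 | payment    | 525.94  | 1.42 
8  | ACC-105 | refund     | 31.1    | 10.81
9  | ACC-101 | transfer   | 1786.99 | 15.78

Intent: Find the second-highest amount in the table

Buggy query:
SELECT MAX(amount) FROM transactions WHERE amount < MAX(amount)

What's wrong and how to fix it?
Bug: MAX(amount) on the right of the comparison is an aggregate-in-WHERE error

Fix: Compute the overall MAX in a subquery, then take MAX of rows below it

Corrected query:
SELECT MAX(amount) FROM transactions WHERE amount < (SELECT MAX(amount) FROM transactions)

Result:
MAX(amount)
-----------
4642.15    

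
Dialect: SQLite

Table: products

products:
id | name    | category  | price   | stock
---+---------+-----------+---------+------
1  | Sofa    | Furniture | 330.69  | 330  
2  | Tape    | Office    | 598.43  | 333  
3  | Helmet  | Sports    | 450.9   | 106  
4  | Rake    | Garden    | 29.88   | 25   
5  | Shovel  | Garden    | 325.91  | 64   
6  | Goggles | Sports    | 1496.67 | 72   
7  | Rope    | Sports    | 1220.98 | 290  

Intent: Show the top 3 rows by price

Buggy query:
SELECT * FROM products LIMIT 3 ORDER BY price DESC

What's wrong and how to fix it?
Bug: ORDER BY cannot follow LIMIT; LIMIT is the final clause

Fix: Swap the clauses: ORDER BY first, then LIMIT

Corrected query:
SELECT * FROM products ORDER BY price DESC LIMIT 3

Result:
id | name    | category | price   | stock
---+---------+----------+---------+------
6  | Goggles | Sports   | 1496.67 | 72   
7  | Rope    | Sports   | 1220.98 | 290  
2  | Tape    | Office   | 598.43  | 333  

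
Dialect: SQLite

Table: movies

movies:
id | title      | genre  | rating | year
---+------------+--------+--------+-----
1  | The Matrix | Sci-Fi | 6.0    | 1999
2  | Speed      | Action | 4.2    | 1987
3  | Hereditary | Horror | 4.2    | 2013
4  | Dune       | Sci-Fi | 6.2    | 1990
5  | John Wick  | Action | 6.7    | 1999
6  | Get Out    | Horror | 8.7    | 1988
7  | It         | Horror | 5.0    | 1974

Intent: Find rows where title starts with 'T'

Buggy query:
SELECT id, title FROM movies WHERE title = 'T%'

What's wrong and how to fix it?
Bug: '=' compares the literal string including the % character; pattern matching needs LIKE

Fix: Use LIKE for wildcard pattern matching

Corrected query:
SELECT id, title FROM movies WHERE title LIKE 'T%'

Result:
id | title     
---+-----------
1  | The Matrix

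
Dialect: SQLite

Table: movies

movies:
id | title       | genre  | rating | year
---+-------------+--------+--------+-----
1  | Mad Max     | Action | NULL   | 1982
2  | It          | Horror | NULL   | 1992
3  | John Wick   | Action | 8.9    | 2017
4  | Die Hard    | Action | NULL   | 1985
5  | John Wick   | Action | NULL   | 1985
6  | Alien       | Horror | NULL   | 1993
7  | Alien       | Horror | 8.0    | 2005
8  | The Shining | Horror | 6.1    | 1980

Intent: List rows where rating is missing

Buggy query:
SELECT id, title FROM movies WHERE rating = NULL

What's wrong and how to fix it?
Bug: '= NULL' is always unknown in SQL three-valued logic, so no rows match

Fix: Replace '= NULL' with 'IS NULL'

Corrected query:
SELECT id, title FROM movies WHERE rating IS NULL

Result:
id | title    
---+----------
1  | Mad Max  
2  | It       
4  | Die Hard 
5  | John Wick
6  | Alien    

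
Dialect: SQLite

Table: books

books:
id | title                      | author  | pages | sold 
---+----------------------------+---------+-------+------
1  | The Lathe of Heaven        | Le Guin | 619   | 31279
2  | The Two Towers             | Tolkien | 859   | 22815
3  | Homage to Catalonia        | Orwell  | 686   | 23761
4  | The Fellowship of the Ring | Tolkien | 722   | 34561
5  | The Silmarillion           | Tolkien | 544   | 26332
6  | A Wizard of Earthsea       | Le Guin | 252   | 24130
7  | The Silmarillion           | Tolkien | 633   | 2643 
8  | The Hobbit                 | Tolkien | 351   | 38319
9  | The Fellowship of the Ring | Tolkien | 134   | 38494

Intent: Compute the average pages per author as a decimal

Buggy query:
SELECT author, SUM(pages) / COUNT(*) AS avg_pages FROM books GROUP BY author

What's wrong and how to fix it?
Bug: Both operands are integers, so '/' performs integer division and truncates

Fix: Cast one side to REAL so the division keeps the fractional part

Corrected query:
SELECT author, SUM(pages) * 1.0 / COUNT(*) AS avg_pages FROM books GROUP BY author

Result:
author  | avg_pages
--------+----------
Le Guin | 435.5    
Orwell  | 686      
Tolkien | 540.5    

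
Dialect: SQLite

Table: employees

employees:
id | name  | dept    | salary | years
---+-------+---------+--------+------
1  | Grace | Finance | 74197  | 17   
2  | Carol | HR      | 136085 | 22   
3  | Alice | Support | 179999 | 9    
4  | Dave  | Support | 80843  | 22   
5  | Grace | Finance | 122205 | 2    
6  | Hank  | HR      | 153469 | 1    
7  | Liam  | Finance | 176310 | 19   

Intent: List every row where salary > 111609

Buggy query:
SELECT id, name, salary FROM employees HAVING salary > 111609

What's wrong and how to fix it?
Bug: This is a non-aggregate query (no GROUP BY, no aggregates), so in SQLite the HAVING clause is invalid here; a row-level condition belongs in WHERE

Fix: Use WHERE for row-level filtering

Corrected query:
SELECT id, name, salary FROM employees WHERE salary > 111609

Result:
id | name  | salary
---+-------+-------
2  | Carol | 136085
3  | Alice | 179999
5  | Grace | 122205
6  | Hank  | 153469
7  | Liam  | 176310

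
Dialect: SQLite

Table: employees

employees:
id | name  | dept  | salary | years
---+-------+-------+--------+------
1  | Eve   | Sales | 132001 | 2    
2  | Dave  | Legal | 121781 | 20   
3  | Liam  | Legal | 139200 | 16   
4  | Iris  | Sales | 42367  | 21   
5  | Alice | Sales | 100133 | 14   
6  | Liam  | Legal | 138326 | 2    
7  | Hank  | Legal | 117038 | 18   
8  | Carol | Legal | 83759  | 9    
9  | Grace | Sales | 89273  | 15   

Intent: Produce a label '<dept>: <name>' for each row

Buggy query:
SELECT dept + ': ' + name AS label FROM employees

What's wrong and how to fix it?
Bug: '+' is numeric addition; on text columns SQLite converts them to 0 instead of concatenating

Fix: Use the || operator for string concatenation

Corrected query:
SELECT dept || ': ' || name AS label FROM employees

Result:
label       
------------
Sales: Eve  
Legal: Dave 
Legal: Liam 
Sales: Iris 
Sales: Alice
Legal: Liam 
Legal: Hank 
Legal: Carol
Sales: Grace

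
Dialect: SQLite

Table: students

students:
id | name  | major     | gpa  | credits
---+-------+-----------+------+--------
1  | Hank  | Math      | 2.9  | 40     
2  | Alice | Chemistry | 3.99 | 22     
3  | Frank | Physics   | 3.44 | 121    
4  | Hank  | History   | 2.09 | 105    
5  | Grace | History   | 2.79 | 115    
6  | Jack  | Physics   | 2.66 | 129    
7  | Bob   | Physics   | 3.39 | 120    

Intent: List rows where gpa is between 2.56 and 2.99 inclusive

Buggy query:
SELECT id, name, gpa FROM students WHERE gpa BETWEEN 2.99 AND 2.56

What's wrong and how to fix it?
Bug: BETWEEN expects the lower bound first; with 2.99 AND 2.56 the range is empty

Fix: Swap the bounds so the smaller value comes first

Corrected query:
SELECT id, name, gpa FROM students WHERE gpa BETWEEN 2.56 AND 2.99

Result:
id | name  | gpa 
---+-------+-----
1  | Hank  | 2.9 
5  | Grace | 2.79
6  | Jack  | 2.66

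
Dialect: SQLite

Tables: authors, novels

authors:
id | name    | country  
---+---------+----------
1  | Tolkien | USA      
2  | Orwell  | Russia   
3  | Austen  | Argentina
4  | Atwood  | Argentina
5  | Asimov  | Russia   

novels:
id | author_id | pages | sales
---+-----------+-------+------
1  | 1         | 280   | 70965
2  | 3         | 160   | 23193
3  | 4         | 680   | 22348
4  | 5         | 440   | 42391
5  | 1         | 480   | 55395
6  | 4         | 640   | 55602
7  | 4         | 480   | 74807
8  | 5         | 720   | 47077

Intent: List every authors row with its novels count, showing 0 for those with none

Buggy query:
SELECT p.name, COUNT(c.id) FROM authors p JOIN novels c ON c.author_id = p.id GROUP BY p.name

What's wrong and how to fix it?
Bug: INNER JOIN drops authors rows that have no matching novels rows

Fix: Switch to LEFT JOIN to retain unmatched parent rows

Corrected query:
SELECT p.name, COUNT(c.id) FROM authors p LEFT JOIN novels c ON c.author_id = p.id GROUP BY p.name

Result:
name    | COUNT(c.id)
--------+------------
Asimov  | 2          
Atwood  | 3          
Austen  | 1          
Orwell  | 0          
Tolkien | 2          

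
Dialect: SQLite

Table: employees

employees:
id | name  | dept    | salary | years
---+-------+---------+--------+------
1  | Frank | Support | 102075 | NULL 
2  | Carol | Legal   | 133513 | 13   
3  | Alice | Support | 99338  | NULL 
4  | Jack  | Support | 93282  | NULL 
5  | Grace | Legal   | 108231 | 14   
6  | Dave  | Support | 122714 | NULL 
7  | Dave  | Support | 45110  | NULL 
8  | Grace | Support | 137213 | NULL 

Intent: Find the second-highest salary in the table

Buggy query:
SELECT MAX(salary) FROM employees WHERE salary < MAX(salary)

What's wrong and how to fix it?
Bug: The inner MAX is an aggregate inside WHERE, which is not allowed

Fix: Compute the overall MAX in a subquery, then take MAX of rows below it

Corrected query:
SELECT MAX(salary) FROM employees WHERE salary < (SELECT MAX(salary) FROM employees)

Result:
MAX(salary)
-----------
133513     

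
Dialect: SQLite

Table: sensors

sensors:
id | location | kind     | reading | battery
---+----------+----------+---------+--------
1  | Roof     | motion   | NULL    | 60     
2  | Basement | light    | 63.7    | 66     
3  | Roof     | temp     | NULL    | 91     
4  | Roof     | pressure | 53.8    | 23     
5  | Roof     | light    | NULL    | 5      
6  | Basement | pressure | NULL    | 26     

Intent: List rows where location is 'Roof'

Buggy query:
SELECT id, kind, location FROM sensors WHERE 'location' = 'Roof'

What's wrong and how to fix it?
Bug: Single quotes denote string literals in SQL; the column name is being compared as a constant string

Fix: Remove the quotes around the column name (or use double quotes for an identifier)

Corrected query:
SELECT id, kind, location FROM sensors WHERE location = 'Roof'

Result:
id | kind     | location
---+----------+---------
1  | motion   | Roof    
3  | temp     | Roof    
4  | pressure | Roof    
5  | light    | Roof    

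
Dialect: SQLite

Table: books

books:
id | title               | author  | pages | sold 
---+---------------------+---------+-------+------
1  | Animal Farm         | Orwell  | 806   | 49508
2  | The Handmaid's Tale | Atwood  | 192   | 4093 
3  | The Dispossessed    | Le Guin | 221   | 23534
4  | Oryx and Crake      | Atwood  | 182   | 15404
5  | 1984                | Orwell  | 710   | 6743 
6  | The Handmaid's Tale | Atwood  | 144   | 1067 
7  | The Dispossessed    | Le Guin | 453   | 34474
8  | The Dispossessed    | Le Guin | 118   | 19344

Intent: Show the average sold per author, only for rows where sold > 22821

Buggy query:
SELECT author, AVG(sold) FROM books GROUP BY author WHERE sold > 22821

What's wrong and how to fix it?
Bug: WHERE cannot follow GROUP BY

Fix: Move the WHERE clause before GROUP BY

Corrected query:
SELECT author, AVG(sold) FROM books WHERE sold > 22821 GROUP BY author

Result:
author  | AVG(sold)
--------+----------
Le Guin | 29004    
Orwell  | 49508    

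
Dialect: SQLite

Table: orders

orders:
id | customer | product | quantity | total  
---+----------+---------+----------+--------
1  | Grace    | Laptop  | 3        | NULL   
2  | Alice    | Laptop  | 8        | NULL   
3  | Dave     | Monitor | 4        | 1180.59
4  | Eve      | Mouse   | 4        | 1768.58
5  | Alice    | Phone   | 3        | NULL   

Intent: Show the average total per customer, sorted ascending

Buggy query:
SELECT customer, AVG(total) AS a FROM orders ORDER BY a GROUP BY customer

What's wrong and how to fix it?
Bug: GROUP BY must precede ORDER BY

Fix: Reorder: SELECT … FROM … GROUP BY … ORDER BY …

Corrected query:
SELECT customer, AVG(total) AS a FROM orders GROUP BY customer ORDER BY a

Result:
customer | a      
---------+--------
Alice    | NULL   
Grace    | NULL   
Dave     | 1180.59
Eve      | 1768.58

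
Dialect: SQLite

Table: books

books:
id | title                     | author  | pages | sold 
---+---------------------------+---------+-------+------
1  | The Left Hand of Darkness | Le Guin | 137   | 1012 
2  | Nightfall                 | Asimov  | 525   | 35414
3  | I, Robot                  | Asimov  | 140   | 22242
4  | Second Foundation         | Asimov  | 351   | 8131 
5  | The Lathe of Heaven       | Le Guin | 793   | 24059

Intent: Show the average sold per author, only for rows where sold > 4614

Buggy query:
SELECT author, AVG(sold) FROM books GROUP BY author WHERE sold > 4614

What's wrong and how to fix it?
Bug: WHERE cannot follow GROUP BY

Fix: Place WHERE between FROM and GROUP BY

Corrected query:
SELECT author, AVG(sold) FROM books WHERE sold > 4614 GROUP BY author

Result:
author  | AVG(sold)
--------+----------
Asimov  | 21929    
Le Guin | 24059    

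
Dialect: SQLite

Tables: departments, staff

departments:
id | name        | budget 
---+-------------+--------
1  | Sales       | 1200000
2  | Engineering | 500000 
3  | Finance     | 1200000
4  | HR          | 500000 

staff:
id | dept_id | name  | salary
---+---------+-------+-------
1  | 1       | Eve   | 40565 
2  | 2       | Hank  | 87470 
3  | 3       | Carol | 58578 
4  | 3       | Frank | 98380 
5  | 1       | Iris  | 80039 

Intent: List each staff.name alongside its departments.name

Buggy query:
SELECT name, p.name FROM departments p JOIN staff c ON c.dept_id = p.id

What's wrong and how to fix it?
Bug: 'name' exists in both joined tables, so the database can't tell which one is meant

Fix: Qualify the column with its table alias (c.name)

Corrected query:
SELECT c.name, p.name FROM departments p JOIN staff c ON c.dept_id = p.id

Result:
name  | name       
------+------------
Eve   | Sales      
Hank  | Engineering
Carol | Finance    
Frank | Finance    
Iris  | Sales      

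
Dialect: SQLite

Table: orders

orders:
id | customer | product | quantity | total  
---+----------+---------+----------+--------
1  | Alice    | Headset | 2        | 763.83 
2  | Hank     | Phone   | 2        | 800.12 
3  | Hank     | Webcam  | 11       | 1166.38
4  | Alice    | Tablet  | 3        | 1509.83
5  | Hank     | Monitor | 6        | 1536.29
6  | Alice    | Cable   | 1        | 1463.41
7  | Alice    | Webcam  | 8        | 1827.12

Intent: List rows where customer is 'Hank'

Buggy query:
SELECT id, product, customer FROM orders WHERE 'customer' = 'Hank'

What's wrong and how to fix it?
Bug: Single quotes denote string literals in SQL; the column name is being compared as a constant string

Fix: Reference the column as customer without single quotes

Corrected query:
SELECT id, product, customer FROM orders WHERE customer = 'Hank'

Result:
id | product | customer
---+---------+---------
2  | Phone   | Hank    
3  | Webcam  | Hank    
5  | Monitor | Hank    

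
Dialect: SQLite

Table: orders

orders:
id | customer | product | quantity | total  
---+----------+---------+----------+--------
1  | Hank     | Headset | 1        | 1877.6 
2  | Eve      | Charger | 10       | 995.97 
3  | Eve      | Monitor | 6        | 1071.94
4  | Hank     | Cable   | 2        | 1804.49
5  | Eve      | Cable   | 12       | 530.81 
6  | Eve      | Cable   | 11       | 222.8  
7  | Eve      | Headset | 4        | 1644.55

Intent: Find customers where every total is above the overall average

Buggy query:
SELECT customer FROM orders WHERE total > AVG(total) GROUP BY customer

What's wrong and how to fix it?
Bug: WHERE evaluates per row before aggregation, so AVG() is unavailable

Fix: Compute the overall average in a scalar subquery and compare each group's MIN against it in HAVING

Corrected query:
SELECT customer FROM orders GROUP BY customer HAVING MIN(total) > (SELECT AVG(total) FROM orders)

Result:
customer
--------
Hank    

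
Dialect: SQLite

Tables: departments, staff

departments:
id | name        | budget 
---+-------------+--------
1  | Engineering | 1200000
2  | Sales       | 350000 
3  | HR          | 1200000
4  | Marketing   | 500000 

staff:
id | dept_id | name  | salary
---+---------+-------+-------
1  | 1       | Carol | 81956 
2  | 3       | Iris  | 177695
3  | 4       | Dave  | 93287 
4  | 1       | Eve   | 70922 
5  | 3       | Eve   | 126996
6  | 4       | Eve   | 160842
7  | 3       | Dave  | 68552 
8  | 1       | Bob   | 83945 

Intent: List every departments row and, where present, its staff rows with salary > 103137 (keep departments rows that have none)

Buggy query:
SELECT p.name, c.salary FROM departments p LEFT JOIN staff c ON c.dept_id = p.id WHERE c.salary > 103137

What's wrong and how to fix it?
Bug: A WHERE condition on the right-hand table after LEFT JOIN drops unmatched parents

Fix: Put 'c.salary > 103137' in the JOIN's ON clause instead of WHERE

Corrected query:
SELECT p.name, c.salary FROM departments p LEFT JOIN staff c ON c.dept_id = p.id AND c.salary > 103137

Result:
name        | salary
------------+-------
Engineering | NULL  
Sales       | NULL  
HR          | 126996
HR          | 177695
Marketing   | 160842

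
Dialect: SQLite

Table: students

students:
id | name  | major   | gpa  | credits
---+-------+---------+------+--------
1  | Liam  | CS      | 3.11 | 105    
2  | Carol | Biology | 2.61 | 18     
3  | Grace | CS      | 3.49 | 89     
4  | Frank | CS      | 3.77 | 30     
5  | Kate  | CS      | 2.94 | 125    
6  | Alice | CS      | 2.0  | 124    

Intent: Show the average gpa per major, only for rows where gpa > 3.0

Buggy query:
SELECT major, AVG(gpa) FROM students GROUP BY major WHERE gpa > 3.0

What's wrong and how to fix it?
Bug: Row-level WHERE must come before GROUP BY in the clause order

Fix: Place WHERE between FROM and GROUP BY

Corrected query:
SELECT major, AVG(gpa) FROM students WHERE gpa > 3.0 GROUP BY major

Result:
major | AVG(gpa)
------+---------
CS    | 3.456667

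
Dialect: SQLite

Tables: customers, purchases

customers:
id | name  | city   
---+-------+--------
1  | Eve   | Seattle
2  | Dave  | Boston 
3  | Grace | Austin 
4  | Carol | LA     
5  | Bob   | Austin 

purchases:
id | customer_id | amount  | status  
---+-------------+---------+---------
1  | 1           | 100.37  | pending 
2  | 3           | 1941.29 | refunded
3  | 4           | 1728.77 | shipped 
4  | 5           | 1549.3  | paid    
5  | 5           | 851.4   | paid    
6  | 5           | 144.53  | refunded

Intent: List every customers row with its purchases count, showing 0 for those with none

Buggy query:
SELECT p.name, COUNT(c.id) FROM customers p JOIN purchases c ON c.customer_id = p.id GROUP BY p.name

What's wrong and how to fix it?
Bug: An inner join excludes parents with zero children

Fix: Use LEFT JOIN so parents without children still appear (COUNT(c.id) gives 0)

Corrected query:
SELECT p.name, COUNT(c.id) FROM customers p LEFT JOIN purchases c ON c.customer_id = p.id GROUP BY p.name

Result:
name  | COUNT(c.id)
------+------------
Bob   | 3          
Carol | 1          
Dave  | 0          
Eve   | 1          
Grace | 1          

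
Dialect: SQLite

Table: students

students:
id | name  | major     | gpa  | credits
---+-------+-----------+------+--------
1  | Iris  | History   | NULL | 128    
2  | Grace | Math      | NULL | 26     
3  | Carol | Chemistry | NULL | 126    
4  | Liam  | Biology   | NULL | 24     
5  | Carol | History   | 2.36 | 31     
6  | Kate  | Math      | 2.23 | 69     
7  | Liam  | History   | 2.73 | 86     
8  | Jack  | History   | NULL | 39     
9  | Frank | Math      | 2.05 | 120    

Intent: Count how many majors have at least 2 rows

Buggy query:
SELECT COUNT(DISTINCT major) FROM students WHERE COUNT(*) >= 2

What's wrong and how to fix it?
Bug: COUNT(*) cannot appear in WHERE; the per-group count doesn't exist yet

Fix: Use a subquery that GROUPs and filters with HAVING, then count its rows

Corrected query:
SELECT COUNT(*) FROM (SELECT major FROM students GROUP BY major HAVING COUNT(*) >= 2)

Result:
COUNT(*)
--------
2       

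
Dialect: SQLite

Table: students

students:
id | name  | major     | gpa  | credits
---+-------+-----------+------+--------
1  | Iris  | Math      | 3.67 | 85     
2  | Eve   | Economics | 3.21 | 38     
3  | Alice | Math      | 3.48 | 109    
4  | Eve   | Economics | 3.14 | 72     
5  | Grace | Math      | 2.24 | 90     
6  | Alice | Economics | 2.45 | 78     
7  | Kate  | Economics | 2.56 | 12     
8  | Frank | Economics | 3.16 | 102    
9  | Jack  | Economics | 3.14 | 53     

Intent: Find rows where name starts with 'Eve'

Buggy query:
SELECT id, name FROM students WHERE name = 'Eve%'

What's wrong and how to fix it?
Bug: Wildcards only work with LIKE; '=' treats '%' as a literal character

Fix: Replace '=' with LIKE so 'Eve%' is treated as a pattern

Corrected query:
SELECT id, name FROM students WHERE name LIKE 'Eve%'

Result:
id | name
---+-----
2  | Eve 
4  | Eve 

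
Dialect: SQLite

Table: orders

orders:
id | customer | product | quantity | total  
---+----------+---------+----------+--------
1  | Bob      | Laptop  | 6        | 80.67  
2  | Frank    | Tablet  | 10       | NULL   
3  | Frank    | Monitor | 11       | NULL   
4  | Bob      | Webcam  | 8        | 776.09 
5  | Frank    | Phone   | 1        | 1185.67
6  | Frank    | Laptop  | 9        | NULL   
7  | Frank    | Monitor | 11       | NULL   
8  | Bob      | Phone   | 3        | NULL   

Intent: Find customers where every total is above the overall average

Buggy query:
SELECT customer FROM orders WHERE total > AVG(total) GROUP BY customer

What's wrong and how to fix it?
Bug: AVG() is an aggregate; it can't sit directly in WHERE

Fix: Compute the overall average in a scalar subquery and compare each group's MIN against it in HAVING

Corrected query:
SELECT customer FROM orders GROUP BY customer HAVING MIN(total) > (SELECT AVG(total) FROM orders)

Result:
customer
--------
Frank   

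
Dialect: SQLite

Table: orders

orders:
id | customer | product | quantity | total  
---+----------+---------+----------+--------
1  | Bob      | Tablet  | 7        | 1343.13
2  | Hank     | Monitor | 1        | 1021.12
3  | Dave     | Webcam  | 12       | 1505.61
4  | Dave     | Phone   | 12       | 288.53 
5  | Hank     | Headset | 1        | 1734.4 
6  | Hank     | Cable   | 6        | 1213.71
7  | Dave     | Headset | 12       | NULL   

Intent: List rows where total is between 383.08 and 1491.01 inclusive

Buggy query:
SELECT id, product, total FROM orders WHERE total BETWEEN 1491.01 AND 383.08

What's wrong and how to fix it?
Bug: BETWEEN expects the lower bound first; with 1491.01 AND 383.08 the range is empty

Fix: Write BETWEEN 383.08 AND 1491.01

Corrected query:
SELECT id, product, total FROM orders WHERE total BETWEEN 383.08 AND 1491.01

Result:
id | product | total  
---+---------+--------
1  | Tablet  | 1343.13
2  | Monitor | 1021.12
6  | Cable   | 1213.71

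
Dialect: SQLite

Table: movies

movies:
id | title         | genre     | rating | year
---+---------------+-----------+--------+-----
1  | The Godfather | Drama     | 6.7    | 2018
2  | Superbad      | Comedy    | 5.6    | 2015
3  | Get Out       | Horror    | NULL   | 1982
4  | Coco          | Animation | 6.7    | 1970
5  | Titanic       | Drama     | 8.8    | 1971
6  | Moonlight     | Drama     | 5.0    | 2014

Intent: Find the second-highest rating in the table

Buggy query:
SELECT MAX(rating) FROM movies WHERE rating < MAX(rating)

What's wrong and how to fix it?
Bug: MAX(rating) on the right of the comparison is an aggregate-in-WHERE error

Fix: Compute the overall MAX in a subquery, then take MAX of rows below it

Corrected query:
SELECT MAX(rating) FROM movies WHERE rating < (SELECT MAX(rating) FROM movies)

Result:
MAX(rating)
-----------
6.7        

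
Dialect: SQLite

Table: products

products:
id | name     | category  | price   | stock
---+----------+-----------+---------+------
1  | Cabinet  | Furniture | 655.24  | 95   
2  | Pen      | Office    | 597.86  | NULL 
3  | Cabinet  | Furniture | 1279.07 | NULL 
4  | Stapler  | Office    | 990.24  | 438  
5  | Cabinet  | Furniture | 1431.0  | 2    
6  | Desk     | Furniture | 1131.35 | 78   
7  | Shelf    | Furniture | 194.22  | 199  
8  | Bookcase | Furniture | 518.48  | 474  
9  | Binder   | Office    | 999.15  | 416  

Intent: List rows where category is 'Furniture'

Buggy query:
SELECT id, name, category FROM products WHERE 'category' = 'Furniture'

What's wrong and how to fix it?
Bug: Single quotes denote string literals in SQL; the column name is being compared as a constant string

Fix: Reference the column as category without single quotes

Corrected query:
SELECT id, name, category FROM products WHERE category = 'Furniture'

Result:
id | name     | category 
---+----------+----------
1  | Cabinet  | Furniture
3  | Cabinet  | Furniture
5  | Cabinet  | Furniture
6  | Desk     | Furniture
7  | Shelf    | Furniture
8  | Bookcase | Furniture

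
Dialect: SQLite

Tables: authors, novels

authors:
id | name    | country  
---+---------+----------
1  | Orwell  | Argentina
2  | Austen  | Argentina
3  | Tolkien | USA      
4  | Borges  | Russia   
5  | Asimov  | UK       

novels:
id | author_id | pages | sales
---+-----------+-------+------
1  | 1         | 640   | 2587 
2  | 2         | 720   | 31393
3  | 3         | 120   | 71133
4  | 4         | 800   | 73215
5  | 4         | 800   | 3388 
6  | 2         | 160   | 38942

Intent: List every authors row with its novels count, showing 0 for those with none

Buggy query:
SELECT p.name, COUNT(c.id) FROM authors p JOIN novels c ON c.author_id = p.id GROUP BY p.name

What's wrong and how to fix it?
Bug: An inner join excludes parents with zero children

Fix: Switch to LEFT JOIN to retain unmatched parent rows

Corrected query:
SELECT p.name, COUNT(c.id) FROM authors p LEFT JOIN novels c ON c.author_id = p.id GROUP BY p.name

Result:
name    | COUNT(c.id)
--------+------------
Asimov  | 0          
Austen  | 2          
Borges  | 2          
Orwell  | 1          
Tolkien | 1          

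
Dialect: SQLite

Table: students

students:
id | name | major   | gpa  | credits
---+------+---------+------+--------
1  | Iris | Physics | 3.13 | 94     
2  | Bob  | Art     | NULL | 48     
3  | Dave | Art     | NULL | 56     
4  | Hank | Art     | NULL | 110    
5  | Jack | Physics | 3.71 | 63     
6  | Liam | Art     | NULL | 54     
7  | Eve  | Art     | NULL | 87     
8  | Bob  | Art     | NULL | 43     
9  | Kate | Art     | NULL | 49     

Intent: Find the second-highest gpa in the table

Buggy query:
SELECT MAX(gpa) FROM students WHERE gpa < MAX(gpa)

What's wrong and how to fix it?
Bug: MAX(gpa) on the right of the comparison is an aggregate-in-WHERE error

Fix: Put the inner MAX in a scalar subquery

Corrected query:
SELECT MAX(gpa) FROM students WHERE gpa < (SELECT MAX(gpa) FROM students)

Result:
MAX(gpa)
--------
3.13    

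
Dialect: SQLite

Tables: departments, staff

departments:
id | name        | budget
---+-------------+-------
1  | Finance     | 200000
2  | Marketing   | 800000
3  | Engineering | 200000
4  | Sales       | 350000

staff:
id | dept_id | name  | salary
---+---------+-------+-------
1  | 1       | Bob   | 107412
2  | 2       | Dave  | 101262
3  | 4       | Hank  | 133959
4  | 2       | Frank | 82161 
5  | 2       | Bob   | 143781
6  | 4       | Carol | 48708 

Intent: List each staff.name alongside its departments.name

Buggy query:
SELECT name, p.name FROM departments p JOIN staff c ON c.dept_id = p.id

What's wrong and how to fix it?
Bug: Both tables have a 'name' column; the unqualified reference is ambiguous

Fix: Prefix ambiguous columns with the table alias

Corrected query:
SELECT c.name, p.name FROM departments p JOIN staff c ON c.dept_id = p.id

Result:
name  | name     
------+----------
Bob   | Finance  
Dave  | Marketing
Hank  | Sales    
Frank | Marketing
Bob   | Marketing
Carol | Sales    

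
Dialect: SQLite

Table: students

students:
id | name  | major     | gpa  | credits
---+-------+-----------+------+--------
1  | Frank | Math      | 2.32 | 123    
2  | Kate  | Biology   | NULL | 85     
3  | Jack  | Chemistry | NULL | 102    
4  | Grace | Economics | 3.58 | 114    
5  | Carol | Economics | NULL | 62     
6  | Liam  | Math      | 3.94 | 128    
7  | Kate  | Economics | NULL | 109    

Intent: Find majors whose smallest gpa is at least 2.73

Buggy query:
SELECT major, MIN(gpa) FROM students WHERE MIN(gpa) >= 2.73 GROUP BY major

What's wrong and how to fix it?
Bug: Aggregates like MIN are computed per group after WHERE runs

Fix: Replace WHERE with HAVING after the GROUP BY

Corrected query:
SELECT major, MIN(gpa) FROM students GROUP BY major HAVING MIN(gpa) >= 2.73

Result:
major     | MIN(gpa)
----------+---------
Economics | 3.58    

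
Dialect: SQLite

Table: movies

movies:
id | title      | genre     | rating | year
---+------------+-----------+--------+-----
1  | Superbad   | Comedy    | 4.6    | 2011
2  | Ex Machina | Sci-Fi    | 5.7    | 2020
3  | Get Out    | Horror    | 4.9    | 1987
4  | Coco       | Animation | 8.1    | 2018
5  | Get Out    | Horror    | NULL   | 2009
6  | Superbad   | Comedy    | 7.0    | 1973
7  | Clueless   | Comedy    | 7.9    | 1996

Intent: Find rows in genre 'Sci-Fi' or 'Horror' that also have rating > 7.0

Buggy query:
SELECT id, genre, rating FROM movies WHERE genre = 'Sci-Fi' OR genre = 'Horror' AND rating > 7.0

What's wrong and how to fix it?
Bug: Without parentheses, AND is evaluated before OR, so the rating filter only applies to the 'Horror' branch

Fix: Group the OR with parentheses (or use IN), then AND the threshold

Corrected query:
SELECT id, genre, rating FROM movies WHERE (genre = 'Sci-Fi' OR genre = 'Horror') AND rating > 7.0

Result:
(no rows)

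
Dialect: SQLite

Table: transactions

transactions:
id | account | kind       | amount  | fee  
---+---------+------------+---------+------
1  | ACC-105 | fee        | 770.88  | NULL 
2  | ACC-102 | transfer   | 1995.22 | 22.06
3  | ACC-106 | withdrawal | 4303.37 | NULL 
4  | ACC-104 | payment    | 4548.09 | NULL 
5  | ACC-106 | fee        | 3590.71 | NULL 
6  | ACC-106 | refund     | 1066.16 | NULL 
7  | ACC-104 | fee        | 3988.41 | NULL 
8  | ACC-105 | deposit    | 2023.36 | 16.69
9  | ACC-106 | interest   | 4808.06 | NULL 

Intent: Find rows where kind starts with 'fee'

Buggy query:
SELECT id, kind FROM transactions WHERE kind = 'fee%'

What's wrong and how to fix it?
Bug: '=' compares the literal string including the % character; pattern matching needs LIKE

Fix: Replace '=' with LIKE so 'fee%' is treated as a pattern

Corrected query:
SELECT id, kind FROM transactions WHERE kind LIKE 'fee%'

Result:
id | kind
---+-----
1  | fee 
5  | fee 
7  | fee 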